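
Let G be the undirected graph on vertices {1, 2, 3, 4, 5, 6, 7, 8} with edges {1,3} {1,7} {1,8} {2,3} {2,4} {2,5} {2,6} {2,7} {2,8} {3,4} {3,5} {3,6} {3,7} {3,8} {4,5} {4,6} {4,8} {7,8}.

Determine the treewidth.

A width-3 tree decomposition is:
Bags: B1 = {2, 3, 7, 8}  B2 = {1, 3, 7, 8}  B3 = {2, 3, 4, 8}  B4 = {2, 3, 4, 6}  B5 = {2, 3, 4, 5}
Tree: B1–B2, B1–B3, B3–B4, B4–B5
The largest bag has 4 vertices, giving width 3; this decomposition certifies tw(G) ≤ 3. On the other hand G contains the 4-clique {1, 3, 7, 8}. A clique must lie in a single bag of any decomposition, so no decomposition can have width below 3. The upper and lower bounds meet at 3, so that is the treewidth.

3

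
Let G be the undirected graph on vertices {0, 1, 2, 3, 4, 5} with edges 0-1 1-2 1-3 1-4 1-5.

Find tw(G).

A width-1 tree decomposition is:
Bags: B1 = {1, 3}  B2 = {0, 1}  B3 = {1, 2}  B4 = {1, 4}  B5 = {1, 5}
Tree: B1–B2, B2–B3, B3–B4, B4–B5
Each bag holds 2 vertices, so the decomposition has width 1, which upper-bounds the treewidth. Any graph with an edge has treewidth ≥ 1, and G has the edge 3–1. Therefore the treewidth is 1.

1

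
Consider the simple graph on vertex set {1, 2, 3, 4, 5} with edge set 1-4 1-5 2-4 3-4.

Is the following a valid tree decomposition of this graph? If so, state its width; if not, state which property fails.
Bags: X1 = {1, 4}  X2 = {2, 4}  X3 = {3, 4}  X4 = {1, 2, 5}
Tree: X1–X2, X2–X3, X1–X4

No — bags containing vertex 2 are not connected in the tree.

A tree decomposition must satisfy three properties: every vertex lies in some bag; for every edge, both endpoints lie together in some bag; and for every vertex, the bags containing it form a connected subtree. Here bags containing vertex 2 are not connected in the tree, so the decomposition is invalid.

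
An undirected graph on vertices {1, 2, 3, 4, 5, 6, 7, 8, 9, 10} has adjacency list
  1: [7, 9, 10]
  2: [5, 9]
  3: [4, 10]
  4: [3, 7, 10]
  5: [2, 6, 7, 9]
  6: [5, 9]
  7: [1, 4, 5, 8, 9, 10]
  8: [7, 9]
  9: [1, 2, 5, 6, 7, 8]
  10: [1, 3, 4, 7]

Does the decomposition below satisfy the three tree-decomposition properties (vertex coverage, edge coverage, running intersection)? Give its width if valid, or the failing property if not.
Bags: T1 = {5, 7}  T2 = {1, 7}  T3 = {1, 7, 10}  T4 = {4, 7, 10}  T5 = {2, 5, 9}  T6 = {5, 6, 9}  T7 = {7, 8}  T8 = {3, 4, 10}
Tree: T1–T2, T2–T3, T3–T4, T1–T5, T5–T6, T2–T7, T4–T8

No — edge (9,7) lies in no bag.

A tree decomposition must satisfy three properties: every vertex lies in some bag; for every edge, both endpoints lie together in some bag; and for every vertex, the bags containing it form a connected subtree. Here edge (9,7) lies in no bag, so the decomposition is invalid.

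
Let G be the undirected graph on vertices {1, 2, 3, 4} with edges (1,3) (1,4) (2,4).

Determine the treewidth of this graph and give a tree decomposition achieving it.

Treewidth 1.
One such decomposition:
Bags: B1 = {1, 4}  B2 = {1, 3}  B3 = {2, 4}
Tree: B1–B2, B1–B3

Every bag has size at most 2, so the width is 2 − 1 = 1 and tw(G) ≤ 1. Any graph with an edge has treewidth ≥ 1, and G has the edge 1–4. Combining the bounds, tw(G) = 1.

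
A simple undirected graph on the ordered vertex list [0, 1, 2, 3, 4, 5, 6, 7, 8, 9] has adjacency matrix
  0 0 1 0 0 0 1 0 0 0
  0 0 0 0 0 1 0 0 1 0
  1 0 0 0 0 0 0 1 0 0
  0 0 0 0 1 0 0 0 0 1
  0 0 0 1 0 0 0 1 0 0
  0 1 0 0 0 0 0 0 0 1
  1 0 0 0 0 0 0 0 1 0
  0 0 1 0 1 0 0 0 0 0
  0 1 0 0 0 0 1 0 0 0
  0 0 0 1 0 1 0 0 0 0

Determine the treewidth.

A width-2 tree decomposition is:
Bags: B1 = {0, 6, 8}  B2 = {0, 1, 8}  B3 = {0, 1, 5}  B4 = {0, 5, 9}  B5 = {0, 3, 9}  B6 = {0, 3, 4}  B7 = {0, 4, 7}  B8 = {0, 2, 7}
Tree: B1–B2, B2–B3, B3–B4, B4–B5, B5–B6, B6–B7, B7–B8
The largest bag has 3 vertices, giving width 2; this decomposition certifies tw(G) ≤ 2. For the lower bound, G contains the cycle 0–6–8–1–5–9–3–4–7–2–0, so G is not a forest; only forests have treewidth ≤ 1, hence tw(G) ≥ 2. The upper and lower bounds meet at 2, so that is the treewidth.

2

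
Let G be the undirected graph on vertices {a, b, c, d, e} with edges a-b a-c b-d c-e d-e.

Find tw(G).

2

A width-2 tree decomposition is:
Bags: B1 = {a, c, e}  B2 = {a, b, e}  B3 = {b, d, e}
Tree: B1–B2, B2–B3
Every bag has size at most 3, so the width is 3 − 1 = 2 and tw(G) ≤ 2. The edges e–c–a–b–d–e form a cycle, so G is not a tree and its treewidth is at least 2. The upper and lower bounds meet at 2, so that is the treewidth.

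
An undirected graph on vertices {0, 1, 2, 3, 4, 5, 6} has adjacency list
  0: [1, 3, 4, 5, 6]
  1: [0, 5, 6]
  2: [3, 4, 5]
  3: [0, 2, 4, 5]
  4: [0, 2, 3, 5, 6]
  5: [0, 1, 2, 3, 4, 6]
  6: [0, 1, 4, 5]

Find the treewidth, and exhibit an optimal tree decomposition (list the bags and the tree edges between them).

Treewidth 3.
One optimal decomposition is:
Bags: B1 = {0, 4, 5, 6}  B2 = {0, 3, 4, 5}  B3 = {2, 3, 4, 5}  B4 = {0, 1, 5, 6}
Tree: B1–B2, B2–B3, B1–B4

Each bag holds 4 vertices, so the decomposition has width 3, which upper-bounds the treewidth. For the lower bound, the 4 vertices {0, 1, 5, 6} are pairwise adjacent, and any tree decomposition puts a clique entirely inside one bag — forcing width ≥ 3. Therefore the treewidth is 3.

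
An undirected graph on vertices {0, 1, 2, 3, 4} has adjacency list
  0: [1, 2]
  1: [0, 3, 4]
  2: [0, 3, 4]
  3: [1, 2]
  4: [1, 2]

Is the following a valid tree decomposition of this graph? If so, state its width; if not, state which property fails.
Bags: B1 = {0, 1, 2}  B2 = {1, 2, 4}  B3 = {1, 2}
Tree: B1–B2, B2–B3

A tree decomposition must satisfy three properties: every vertex lies in some bag; for every edge, both endpoints lie together in some bag; and for every vertex, the bags containing it form a connected subtree. Here vertex 3 appears in no bag, so the decomposition is invalid.

No — vertex 3 appears in no bag.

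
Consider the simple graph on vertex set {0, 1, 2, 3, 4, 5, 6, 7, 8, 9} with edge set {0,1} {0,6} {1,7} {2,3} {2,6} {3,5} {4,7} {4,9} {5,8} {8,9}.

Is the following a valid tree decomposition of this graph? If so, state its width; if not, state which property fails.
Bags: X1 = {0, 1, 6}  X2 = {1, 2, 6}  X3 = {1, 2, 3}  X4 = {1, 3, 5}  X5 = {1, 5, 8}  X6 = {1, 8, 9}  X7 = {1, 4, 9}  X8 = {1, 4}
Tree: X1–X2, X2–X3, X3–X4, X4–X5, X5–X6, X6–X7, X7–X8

A tree decomposition must satisfy three properties: every vertex lies in some bag; for every edge, both endpoints lie together in some bag; and for every vertex, the bags containing it form a connected subtree. Here vertex 7 appears in no bag, so the decomposition is invalid.

No — vertex 7 appears in no bag.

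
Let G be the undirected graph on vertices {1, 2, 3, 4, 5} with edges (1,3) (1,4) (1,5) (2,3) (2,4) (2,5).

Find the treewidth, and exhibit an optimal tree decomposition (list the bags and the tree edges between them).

Treewidth 2.
One such decomposition:
Bags: B1 = {1, 2, 4}  B2 = {1, 2, 5}  B3 = {1, 2, 3}
Tree: B1–B2, B2–B3

Every bag has size at most 3, so the width is 3 − 1 = 2 and tw(G) ≤ 2. For the lower bound, G contains the cycle 2–4–1–5–2, so G is not a forest; only forests have treewidth ≤ 1, hence tw(G) ≥ 2. Combining the bounds, tw(G) = 2.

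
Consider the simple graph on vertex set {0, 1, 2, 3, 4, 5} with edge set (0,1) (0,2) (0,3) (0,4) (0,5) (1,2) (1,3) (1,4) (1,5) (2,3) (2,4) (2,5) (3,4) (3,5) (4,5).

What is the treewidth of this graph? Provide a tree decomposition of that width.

Treewidth 5.
One optimal decomposition is:
Bags: B1 = {0, 1, 2, 3, 4, 5}
Tree: (single bag)

A single bag containing all 6 vertices is trivially a valid decomposition of width 5. For the lower bound, the 6 vertices {0, 1, 2, 3, 4, 5} are pairwise adjacent, and any tree decomposition puts a clique entirely inside one bag — forcing width ≥ 5. Hence tw(G) = 5 exactly.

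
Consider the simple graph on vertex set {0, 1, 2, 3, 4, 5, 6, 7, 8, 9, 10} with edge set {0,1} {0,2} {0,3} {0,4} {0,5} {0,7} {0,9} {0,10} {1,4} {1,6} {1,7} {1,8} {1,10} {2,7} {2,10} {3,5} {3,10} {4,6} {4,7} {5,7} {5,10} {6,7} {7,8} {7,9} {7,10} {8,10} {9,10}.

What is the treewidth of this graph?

3

A width-3 tree decomposition is:
Bags: B1 = {0, 5, 7, 10}  B2 = {0, 1, 7, 10}  B3 = {1, 7, 8, 10}  B4 = {0, 2, 7, 10}  B5 = {0, 7, 9, 10}  B6 = {0, 1, 4, 7}  B7 = {1, 4, 6, 7}  B8 = {0, 3, 5, 10}
Tree: B1–B2, B2–B3, B2–B4, B1–B5, B2–B6, B6–B7, B1–B8
Each bag holds 4 vertices, so the decomposition has width 3, which upper-bounds the treewidth. For the lower bound, the 4 vertices {0, 3, 5, 10} are pairwise adjacent, and any tree decomposition puts a clique entirely inside one bag — forcing width ≥ 3. Hence tw(G) = 3 exactly.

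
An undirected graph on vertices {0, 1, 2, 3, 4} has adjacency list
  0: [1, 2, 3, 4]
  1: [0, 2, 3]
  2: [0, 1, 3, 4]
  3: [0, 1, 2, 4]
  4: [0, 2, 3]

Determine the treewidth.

3

A width-3 tree decomposition is:
Bags: B1 = {0, 1, 2, 3}  B2 = {0, 2, 3, 4}
Tree: B1–B2
The largest bag has 4 vertices, giving width 3; this decomposition certifies tw(G) ≤ 3. For the lower bound, the 4 vertices {0, 1, 2, 3} are pairwise adjacent, and any tree decomposition puts a clique entirely inside one bag — forcing width ≥ 3. The upper and lower bounds meet at 3, so that is the treewidth.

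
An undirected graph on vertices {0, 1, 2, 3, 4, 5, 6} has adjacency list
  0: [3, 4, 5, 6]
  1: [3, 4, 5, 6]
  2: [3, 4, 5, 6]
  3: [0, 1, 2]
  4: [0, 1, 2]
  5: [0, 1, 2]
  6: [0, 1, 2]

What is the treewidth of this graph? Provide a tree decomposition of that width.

Every bag has size at most 4, so the width is 4 − 1 = 3 and tw(G) ≤ 3. For the lower bound: the 4 vertex sets {0,5}, {2,4}, {1}, {6} are disjoint, each induces a connected subgraph, and every pair is joined by at least one edge of G. Contracting each set to a single vertex therefore yields K_{4} as a minor, and since treewidth is minor-monotone, tw(G) ≥ tw(K_{4}) = 3. Hence tw(G) = 3 exactly.

Treewidth 3.
One optimal decomposition is:
Bags: B1 = {0, 1, 2, 5}  B2 = {0, 1, 2, 4}  B3 = {0, 1, 2, 6}  B4 = {0, 1, 2, 3}
Tree: B1–B2, B2–B3, B3–B4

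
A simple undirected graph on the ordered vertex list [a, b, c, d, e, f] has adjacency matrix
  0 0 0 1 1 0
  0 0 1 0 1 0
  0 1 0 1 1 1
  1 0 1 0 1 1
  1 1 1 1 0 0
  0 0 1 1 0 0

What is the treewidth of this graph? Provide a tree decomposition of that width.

Treewidth 2.
One such decomposition:
Bags: B1 = {b, c, e}  B2 = {c, d, e}  B3 = {a, d, e}  B4 = {c, d, f}
Tree: B1–B2, B2–B3, B2–B4

The largest bag has 3 vertices, giving width 2; this decomposition certifies tw(G) ≤ 2. For the lower bound, the 3 vertices {c, d, e} are pairwise adjacent, and any tree decomposition puts a clique entirely inside one bag — forcing width ≥ 2. Combining the bounds, tw(G) = 2.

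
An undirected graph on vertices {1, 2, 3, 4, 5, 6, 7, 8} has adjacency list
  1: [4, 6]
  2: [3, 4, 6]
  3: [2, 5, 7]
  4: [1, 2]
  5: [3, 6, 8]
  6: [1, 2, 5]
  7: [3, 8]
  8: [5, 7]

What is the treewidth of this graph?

2

A width-2 tree decomposition is:
Bags: B1 = {1, 2, 4}  B2 = {1, 2, 6}  B3 = {2, 3, 6}  B4 = {3, 5, 6}  B5 = {3, 5, 7}  B6 = {5, 7, 8}
Tree: B1–B2, B2–B3, B3–B4, B4–B5, B5–B6
The largest bag has 3 vertices, giving width 2; this decomposition certifies tw(G) ≤ 2. Since 4–1–6–2–4 is a cycle in G, G is not acyclic. Forests are exactly the graphs of treewidth ≤ 1, so tw(G) ≥ 2. The upper and lower bounds meet at 2, so that is the treewidth.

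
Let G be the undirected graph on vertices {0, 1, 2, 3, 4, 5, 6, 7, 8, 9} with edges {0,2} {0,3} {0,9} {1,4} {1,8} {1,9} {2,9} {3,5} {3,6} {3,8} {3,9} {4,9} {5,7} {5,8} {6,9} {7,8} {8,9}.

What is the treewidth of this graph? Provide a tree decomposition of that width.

Treewidth 2.
One optimal decomposition is:
Bags: B1 = {0, 3, 9}  B2 = {3, 8, 9}  B3 = {3, 5, 8}  B4 = {0, 2, 9}  B5 = {1, 8, 9}  B6 = {3, 6, 9}  B7 = {1, 4, 9}  B8 = {5, 7, 8}
Tree: B1–B2, B2–B3, B1–B4, B2–B5, B1–B6, B5–B7, B3–B8

Every bag has size at most 3, so the width is 3 − 1 = 2 and tw(G) ≤ 2. On the other hand G contains the 3-clique {1, 8, 9}. A clique must lie in a single bag of any decomposition, so no decomposition can have width below 2. Hence tw(G) = 2 exactly.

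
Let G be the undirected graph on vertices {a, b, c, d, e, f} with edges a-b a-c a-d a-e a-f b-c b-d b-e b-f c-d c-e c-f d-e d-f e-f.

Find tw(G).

A width-5 tree decomposition is:
Bags: B1 = {a, b, c, d, e, f}
Tree: (single bag)
With just one bag of size 6, the width is 6 − 1 = 5, so tw(G) ≤ 5. Conversely, {a, b, c, d, e, f} is a clique of size 6, and the vertices of any clique must share a bag in every tree decomposition; so some bag has ≥ 6 vertices and tw(G) ≥ 5. Hence tw(G) = 5 exactly.

5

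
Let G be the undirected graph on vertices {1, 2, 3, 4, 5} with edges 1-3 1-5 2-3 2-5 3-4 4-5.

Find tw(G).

A width-2 tree decomposition is:
Bags: B1 = {1, 3, 5}  B2 = {2, 3, 5}  B3 = {3, 4, 5}
Tree: B1–B2, B2–B3
Every bag has size at most 3, so the width is 3 − 1 = 2 and tw(G) ≤ 2. The edges 3–1–5–2–3 form a cycle, so G is not a tree and its treewidth is at least 2. Hence tw(G) = 2 exactly.

2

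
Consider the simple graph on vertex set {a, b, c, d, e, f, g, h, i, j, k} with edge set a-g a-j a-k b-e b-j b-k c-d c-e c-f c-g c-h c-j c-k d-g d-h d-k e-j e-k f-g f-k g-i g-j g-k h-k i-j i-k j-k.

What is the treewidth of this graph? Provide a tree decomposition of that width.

Every bag has size at most 4, so the width is 4 − 1 = 3 and tw(G) ≤ 3. Conversely, {c, d, g, k} is a clique of size 4, and the vertices of any clique must share a bag in every tree decomposition; so some bag has ≥ 4 vertices and tw(G) ≥ 3. The upper and lower bounds meet at 3, so that is the treewidth.

Treewidth 3.
One optimal decomposition is:
Bags: B1 = {c, d, g, k}  B2 = {c, g, j, k}  B3 = {g, i, j, k}  B4 = {c, f, g, k}  B5 = {c, e, j, k}  B6 = {c, d, h, k}  B7 = {a, g, j, k}  B8 = {b, e, j, k}
Tree: B1–B2, B2–B3, B1–B4, B2–B5, B1–B6, B2–B7, B5–B8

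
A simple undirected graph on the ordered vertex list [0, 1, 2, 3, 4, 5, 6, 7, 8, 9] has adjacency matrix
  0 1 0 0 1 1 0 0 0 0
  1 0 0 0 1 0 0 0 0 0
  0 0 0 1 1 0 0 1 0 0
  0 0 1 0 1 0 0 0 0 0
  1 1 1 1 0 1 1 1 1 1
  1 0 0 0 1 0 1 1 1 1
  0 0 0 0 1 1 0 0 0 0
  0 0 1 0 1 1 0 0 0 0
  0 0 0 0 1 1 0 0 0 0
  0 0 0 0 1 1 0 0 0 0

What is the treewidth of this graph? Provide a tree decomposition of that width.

Every bag has size at most 3, so the width is 3 − 1 = 2 and tw(G) ≤ 2. For the lower bound, the 3 vertices {0, 1, 4} are pairwise adjacent, and any tree decomposition puts a clique entirely inside one bag — forcing width ≥ 2. Hence tw(G) = 2 exactly.

Treewidth 2.
Bags: B1 = {4, 5, 8}  B2 = {4, 5, 7}  B3 = {2, 4, 7}  B4 = {0, 4, 5}  B5 = {4, 5, 6}  B6 = {0, 1, 4}  B7 = {4, 5, 9}  B8 = {2, 3, 4}
Tree: B1–B2, B2–B3, B2–B4, B2–B5, B4–B6, B1–B7, B3–B8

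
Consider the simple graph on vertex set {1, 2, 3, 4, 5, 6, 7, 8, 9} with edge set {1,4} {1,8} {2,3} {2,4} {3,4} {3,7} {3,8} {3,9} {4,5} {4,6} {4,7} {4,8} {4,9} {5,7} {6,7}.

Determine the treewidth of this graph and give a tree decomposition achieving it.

Each bag holds 3 vertices, so the decomposition has width 2, which upper-bounds the treewidth. For the lower bound, the 3 vertices {1, 4, 8} are pairwise adjacent, and any tree decomposition puts a clique entirely inside one bag — forcing width ≥ 2. Therefore the treewidth is 2.

Treewidth 2.
Bags: B1 = {3, 4, 9}  B2 = {3, 4, 8}  B3 = {3, 4, 7}  B4 = {4, 6, 7}  B5 = {1, 4, 8}  B6 = {2, 3, 4}  B7 = {4, 5, 7}
Tree: B1–B2, B1–B3, B3–B4, B2–B5, B1–B6, B4–B7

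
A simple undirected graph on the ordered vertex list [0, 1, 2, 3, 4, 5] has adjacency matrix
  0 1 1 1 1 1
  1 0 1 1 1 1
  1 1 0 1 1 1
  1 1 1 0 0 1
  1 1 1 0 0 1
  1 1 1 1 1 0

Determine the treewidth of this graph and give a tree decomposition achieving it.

The largest bag has 5 vertices, giving width 4; this decomposition certifies tw(G) ≤ 4. For the lower bound, the 5 vertices {0, 1, 2, 3, 5} are pairwise adjacent, and any tree decomposition puts a clique entirely inside one bag — forcing width ≥ 4. The upper and lower bounds meet at 4, so that is the treewidth.

Treewidth 4.
One optimal decomposition is:
Bags: B1 = {0, 1, 2, 3, 5}  B2 = {0, 1, 2, 4, 5}
Tree: B1–B2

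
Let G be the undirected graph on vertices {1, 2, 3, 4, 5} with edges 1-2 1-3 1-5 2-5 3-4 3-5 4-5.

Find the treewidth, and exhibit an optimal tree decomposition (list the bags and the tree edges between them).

The largest bag has 3 vertices, giving width 2; this decomposition certifies tw(G) ≤ 2. On the other hand G contains the 3-clique {1, 2, 5}. A clique must lie in a single bag of any decomposition, so no decomposition can have width below 2. Therefore the treewidth is 2.

Treewidth 2.
One such decomposition:
Bags: B1 = {1, 3, 5}  B2 = {1, 2, 5}  B3 = {3, 4, 5}
Tree: B1–B2, B1–B3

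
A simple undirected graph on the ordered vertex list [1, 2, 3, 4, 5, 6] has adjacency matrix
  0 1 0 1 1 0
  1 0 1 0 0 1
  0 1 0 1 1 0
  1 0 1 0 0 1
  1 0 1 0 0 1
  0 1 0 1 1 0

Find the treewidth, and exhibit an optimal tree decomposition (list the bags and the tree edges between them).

Treewidth 3.
One such decomposition:
Bags: B1 = {1, 3, 5, 6}  B2 = {1, 3, 4, 6}  B3 = {1, 2, 3, 6}
Tree: B1–B2, B2–B3

Each bag holds 4 vertices, so the decomposition has width 3, which upper-bounds the treewidth. For the lower bound: the 4 vertex sets {3,5}, {4,6}, {1}, {2} are disjoint, each induces a connected subgraph, and every pair is joined by at least one edge of G. Contracting each set to a single vertex therefore yields K_{4} as a minor, and since treewidth is minor-monotone, tw(G) ≥ tw(K_{4}) = 3. Hence tw(G) = 3 exactly.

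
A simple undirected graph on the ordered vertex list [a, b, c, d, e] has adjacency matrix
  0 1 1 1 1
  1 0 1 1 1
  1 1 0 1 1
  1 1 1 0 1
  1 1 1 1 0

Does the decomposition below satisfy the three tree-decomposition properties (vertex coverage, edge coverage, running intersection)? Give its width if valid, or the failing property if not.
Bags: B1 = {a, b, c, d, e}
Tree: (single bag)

Yes; width 4.

Every vertex of G appears in some bag (union = {a, b, c, d, e}); every edge is covered by a bag; and for each vertex v the set of bags containing v is connected in the bag tree. The decomposition is therefore valid. The largest bag has 5 vertices, so the width is 4.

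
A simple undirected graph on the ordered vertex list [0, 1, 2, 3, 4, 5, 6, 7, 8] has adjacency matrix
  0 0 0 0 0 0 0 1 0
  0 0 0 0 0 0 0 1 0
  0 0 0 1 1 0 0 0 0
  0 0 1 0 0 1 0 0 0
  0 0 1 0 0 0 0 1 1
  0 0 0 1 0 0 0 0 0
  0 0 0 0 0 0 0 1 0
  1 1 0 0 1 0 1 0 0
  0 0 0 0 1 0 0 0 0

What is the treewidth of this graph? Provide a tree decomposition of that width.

Treewidth 1.
One such decomposition:
Bags: B1 = {4, 7}  B2 = {4, 8}  B3 = {2, 4}  B4 = {0, 7}  B5 = {1, 7}  B6 = {2, 3}  B7 = {6, 7}  B8 = {3, 5}
Tree: B1–B2, B1–B3, B1–B4, B4–B5, B3–B6, B5–B7, B6–B8

The largest bag has 2 vertices, giving width 1; this decomposition certifies tw(G) ≤ 1. Since G has at least one edge (e.g. 7–4), it is not an edgeless graph, so tw(G) ≥ 1. Therefore the treewidth is 1.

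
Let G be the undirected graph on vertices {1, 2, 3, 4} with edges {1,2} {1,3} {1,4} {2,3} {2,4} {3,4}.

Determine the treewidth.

A width-3 tree decomposition is:
Bags: B1 = {1, 2, 3, 4}
Tree: (single bag)
A single bag containing all 4 vertices is trivially a valid decomposition of width 3. Conversely, {1, 2, 3, 4} is a clique of size 4, and the vertices of any clique must share a bag in every tree decomposition; so some bag has ≥ 4 vertices and tw(G) ≥ 3. Hence tw(G) = 3 exactly.

3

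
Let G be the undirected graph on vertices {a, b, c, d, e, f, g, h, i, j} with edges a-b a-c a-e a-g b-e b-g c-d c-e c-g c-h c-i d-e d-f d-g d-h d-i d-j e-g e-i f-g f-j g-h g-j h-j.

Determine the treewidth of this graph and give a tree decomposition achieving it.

Every bag has size at most 4, so the width is 4 − 1 = 3 and tw(G) ≤ 3. For the lower bound, the 4 vertices {c, d, e, g} are pairwise adjacent, and any tree decomposition puts a clique entirely inside one bag — forcing width ≥ 3. Combining the bounds, tw(G) = 3.

Treewidth 3.
One optimal decomposition is:
Bags: B1 = {c, d, e, g}  B2 = {c, d, g, h}  B3 = {c, d, e, i}  B4 = {d, g, h, j}  B5 = {d, f, g, j}  B6 = {a, c, e, g}  B7 = {a, b, e, g}
Tree: B1–B2, B1–B3, B2–B4, B4–B5, B1–B6, B6–B7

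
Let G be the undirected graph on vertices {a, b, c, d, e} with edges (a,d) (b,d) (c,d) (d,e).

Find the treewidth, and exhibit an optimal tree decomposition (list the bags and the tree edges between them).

Treewidth 1.
Bags: B1 = {a, d}  B2 = {b, d}  B3 = {d, e}  B4 = {c, d}
Tree: B1–B2, B2–B3, B2–B4

Each bag holds 2 vertices, so the decomposition has width 1, which upper-bounds the treewidth. G has an edge, so its treewidth is at least 1. Combining the bounds, tw(G) = 1.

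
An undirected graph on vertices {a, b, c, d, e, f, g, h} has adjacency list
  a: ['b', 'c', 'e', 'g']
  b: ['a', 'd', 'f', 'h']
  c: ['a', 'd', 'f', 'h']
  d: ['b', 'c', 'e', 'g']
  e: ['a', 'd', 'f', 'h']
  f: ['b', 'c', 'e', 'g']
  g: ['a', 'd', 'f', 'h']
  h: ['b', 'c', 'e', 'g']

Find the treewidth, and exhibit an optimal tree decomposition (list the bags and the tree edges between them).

Treewidth 4.
One such decomposition:
Bags: B1 = {a, d, e, f, h}  B2 = {a, d, f, g, h}  B3 = {a, b, d, f, h}  B4 = {a, c, d, f, h}
Tree: B1–B2, B2–B3, B3–B4

The largest bag has 5 vertices, giving width 4; this decomposition certifies tw(G) ≤ 4. For the lower bound: the 5 vertex sets {e,h}, {a,g}, {b,f}, {d}, {c} are disjoint, each induces a connected subgraph, and every pair is joined by at least one edge of G. Contracting each set to a single vertex therefore yields K_{5} as a minor, and since treewidth is minor-monotone, tw(G) ≥ tw(K_{5}) = 4. The upper and lower bounds meet at 4, so that is the treewidth.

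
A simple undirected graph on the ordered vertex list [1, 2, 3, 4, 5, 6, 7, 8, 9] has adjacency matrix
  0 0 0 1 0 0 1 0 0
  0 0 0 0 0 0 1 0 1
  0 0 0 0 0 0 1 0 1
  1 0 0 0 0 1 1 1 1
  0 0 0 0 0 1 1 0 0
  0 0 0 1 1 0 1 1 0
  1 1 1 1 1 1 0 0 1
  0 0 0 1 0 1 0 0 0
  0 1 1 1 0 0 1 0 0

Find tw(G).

A width-2 tree decomposition is:
Bags: B1 = {4, 6, 7}  B2 = {5, 6, 7}  B3 = {4, 7, 9}  B4 = {2, 7, 9}  B5 = {4, 6, 8}  B6 = {3, 7, 9}  B7 = {1, 4, 7}
Tree: B1–B2, B1–B3, B3–B4, B1–B5, B3–B6, B3–B7
Every bag has size at most 3, so the width is 3 − 1 = 2 and tw(G) ≤ 2. On the other hand G contains the 3-clique {4, 6, 8}. A clique must lie in a single bag of any decomposition, so no decomposition can have width below 2. The upper and lower bounds meet at 2, so that is the treewidth.

2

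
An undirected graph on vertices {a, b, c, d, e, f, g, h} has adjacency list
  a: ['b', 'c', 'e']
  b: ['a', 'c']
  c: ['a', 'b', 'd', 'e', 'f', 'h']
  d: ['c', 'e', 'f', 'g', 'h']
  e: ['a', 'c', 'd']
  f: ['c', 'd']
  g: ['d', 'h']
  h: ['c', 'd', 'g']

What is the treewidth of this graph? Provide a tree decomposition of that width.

Treewidth 2.
One such decomposition:
Bags: B1 = {c, d, e}  B2 = {c, d, h}  B3 = {a, c, e}  B4 = {c, d, f}  B5 = {a, b, c}  B6 = {d, g, h}
Tree: B1–B2, B1–B3, B2–B4, B3–B5, B2–B6

Every bag has size at most 3, so the width is 3 − 1 = 2 and tw(G) ≤ 2. For the lower bound, the 3 vertices {d, g, h} are pairwise adjacent, and any tree decomposition puts a clique entirely inside one bag — forcing width ≥ 2. Therefore the treewidth is 2.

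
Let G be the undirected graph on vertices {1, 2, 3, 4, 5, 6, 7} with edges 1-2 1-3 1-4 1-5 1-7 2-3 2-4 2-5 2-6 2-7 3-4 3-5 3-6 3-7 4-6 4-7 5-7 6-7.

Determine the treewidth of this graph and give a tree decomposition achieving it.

Each bag holds 5 vertices, so the decomposition has width 4, which upper-bounds the treewidth. Conversely, {1, 2, 3, 4, 7} is a clique of size 5, and the vertices of any clique must share a bag in every tree decomposition; so some bag has ≥ 5 vertices and tw(G) ≥ 4. Therefore the treewidth is 4.

Treewidth 4.
Bags: B1 = {1, 2, 3, 5, 7}  B2 = {1, 2, 3, 4, 7}  B3 = {2, 3, 4, 6, 7}
Tree: B1–B2, B2–B3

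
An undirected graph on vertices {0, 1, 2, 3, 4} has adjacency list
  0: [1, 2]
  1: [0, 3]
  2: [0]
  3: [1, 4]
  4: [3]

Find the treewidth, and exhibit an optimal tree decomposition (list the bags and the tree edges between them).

Treewidth 1.
Bags: B1 = {0, 1}  B2 = {1, 3}  B3 = {0, 2}  B4 = {3, 4}
Tree: B1–B2, B1–B3, B2–B4

The largest bag has 2 vertices, giving width 1; this decomposition certifies tw(G) ≤ 1. Any graph with an edge has treewidth ≥ 1, and G has the edge 0–1. The upper and lower bounds meet at 1, so that is the treewidth.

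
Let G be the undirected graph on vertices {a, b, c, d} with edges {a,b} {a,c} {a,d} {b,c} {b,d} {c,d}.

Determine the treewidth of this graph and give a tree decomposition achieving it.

With just one bag of size 4, the width is 4 − 1 = 3, so tw(G) ≤ 3. Conversely, {a, b, c, d} is a clique of size 4, and the vertices of any clique must share a bag in every tree decomposition; so some bag has ≥ 4 vertices and tw(G) ≥ 3. The upper and lower bounds meet at 3, so that is the treewidth.

Treewidth 3.
One optimal decomposition is:
Bags: B1 = {a, b, c, d}
Tree: (single bag)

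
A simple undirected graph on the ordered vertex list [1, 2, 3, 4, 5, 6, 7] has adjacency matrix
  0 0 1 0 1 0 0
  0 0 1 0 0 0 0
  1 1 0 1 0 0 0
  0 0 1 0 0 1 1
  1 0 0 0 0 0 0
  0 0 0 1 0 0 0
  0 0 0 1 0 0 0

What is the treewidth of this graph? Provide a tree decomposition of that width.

Each bag holds 2 vertices, so the decomposition has width 1, which upper-bounds the treewidth. Any graph with an edge has treewidth ≥ 1, and G has the edge 6–4. Combining the bounds, tw(G) = 1.

Treewidth 1.
One optimal decomposition is:
Bags: B1 = {4, 6}  B2 = {3, 4}  B3 = {4, 7}  B4 = {1, 3}  B5 = {1, 5}  B6 = {2, 3}
Tree: B1–B2, B1–B3, B2–B4, B4–B5, B4–B6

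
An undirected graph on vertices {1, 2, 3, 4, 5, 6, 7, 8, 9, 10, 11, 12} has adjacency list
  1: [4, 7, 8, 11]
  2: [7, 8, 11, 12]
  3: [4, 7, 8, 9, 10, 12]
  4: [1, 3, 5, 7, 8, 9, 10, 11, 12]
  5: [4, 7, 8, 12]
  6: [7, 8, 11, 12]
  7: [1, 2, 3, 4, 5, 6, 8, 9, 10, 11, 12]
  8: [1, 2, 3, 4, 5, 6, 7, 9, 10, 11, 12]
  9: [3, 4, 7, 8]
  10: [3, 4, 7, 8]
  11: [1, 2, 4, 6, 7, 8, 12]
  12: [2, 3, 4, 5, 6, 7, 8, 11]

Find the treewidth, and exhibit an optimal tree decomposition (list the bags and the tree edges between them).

Treewidth 4.
One optimal decomposition is:
Bags: B1 = {4, 5, 7, 8, 12}  B2 = {3, 4, 7, 8, 12}  B3 = {3, 4, 7, 8, 10}  B4 = {4, 7, 8, 11, 12}  B5 = {3, 4, 7, 8, 9}  B6 = {2, 7, 8, 11, 12}  B7 = {6, 7, 8, 11, 12}  B8 = {1, 4, 7, 8, 11}
Tree: B1–B2, B2–B3, B1–B4, B2–B5, B4–B6, B4–B7, B4–B8

Each bag holds 5 vertices, so the decomposition has width 4, which upper-bounds the treewidth. For the lower bound, the 5 vertices {2, 7, 8, 11, 12} are pairwise adjacent, and any tree decomposition puts a clique entirely inside one bag — forcing width ≥ 4. Therefore the treewidth is 4.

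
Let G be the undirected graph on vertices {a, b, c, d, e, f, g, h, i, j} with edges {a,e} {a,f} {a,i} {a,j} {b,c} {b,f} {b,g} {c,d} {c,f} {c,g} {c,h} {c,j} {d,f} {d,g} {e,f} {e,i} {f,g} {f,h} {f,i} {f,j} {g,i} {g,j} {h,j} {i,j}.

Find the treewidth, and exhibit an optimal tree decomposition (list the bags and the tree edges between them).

Treewidth 3.
Bags: B1 = {c, f, h, j}  B2 = {c, f, g, j}  B3 = {b, c, f, g}  B4 = {c, d, f, g}  B5 = {f, g, i, j}  B6 = {a, f, i, j}  B7 = {a, e, f, i}
Tree: B1–B2, B2–B3, B3–B4, B2–B5, B5–B6, B6–B7

Every bag has size at most 4, so the width is 4 − 1 = 3 and tw(G) ≤ 3. Conversely, {c, d, f, g} is a clique of size 4, and the vertices of any clique must share a bag in every tree decomposition; so some bag has ≥ 4 vertices and tw(G) ≥ 3. Therefore the treewidth is 3.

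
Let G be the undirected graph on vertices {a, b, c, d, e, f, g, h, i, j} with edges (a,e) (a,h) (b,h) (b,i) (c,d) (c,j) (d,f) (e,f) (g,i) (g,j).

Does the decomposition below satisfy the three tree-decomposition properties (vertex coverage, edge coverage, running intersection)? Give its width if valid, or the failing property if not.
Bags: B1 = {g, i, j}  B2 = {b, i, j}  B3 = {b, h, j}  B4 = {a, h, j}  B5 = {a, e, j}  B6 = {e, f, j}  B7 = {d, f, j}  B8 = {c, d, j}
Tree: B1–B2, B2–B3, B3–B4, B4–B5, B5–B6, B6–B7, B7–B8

Yes; width 2.

Vertex coverage: the bags together contain {a, b, c, d, e, f, g, h, i, j}, the full vertex set. Edge coverage: each edge of G has both endpoints in at least one bag. Running intersection: for every vertex, the bags containing it form a connected subtree. All three properties hold, so this is a valid tree decomposition of width max|bag| − 1 = 2, and hence tw(G) ≤ 2.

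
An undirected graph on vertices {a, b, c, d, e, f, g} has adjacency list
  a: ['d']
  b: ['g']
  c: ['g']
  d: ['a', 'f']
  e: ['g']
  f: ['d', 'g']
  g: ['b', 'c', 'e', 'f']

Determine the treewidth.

A width-1 tree decomposition is:
Bags: B1 = {d, f}  B2 = {f, g}  B3 = {c, g}  B4 = {b, g}  B5 = {e, g}  B6 = {a, d}
Tree: B1–B2, B2–B3, B2–B4, B3–B5, B1–B6
Each bag holds 2 vertices, so the decomposition has width 1, which upper-bounds the treewidth. G has an edge, so its treewidth is at least 1. The upper and lower bounds meet at 1, so that is the treewidth.

1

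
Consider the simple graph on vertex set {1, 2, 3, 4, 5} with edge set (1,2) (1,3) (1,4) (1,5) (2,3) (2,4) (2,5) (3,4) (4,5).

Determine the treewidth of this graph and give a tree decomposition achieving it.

Treewidth 3.
One optimal decomposition is:
Bags: B1 = {1, 2, 4, 5}  B2 = {1, 2, 3, 4}
Tree: B1–B2

Every bag has size at most 4, so the width is 4 − 1 = 3 and tw(G) ≤ 3. On the other hand G contains the 4-clique {1, 2, 3, 4}. A clique must lie in a single bag of any decomposition, so no decomposition can have width below 3. Hence tw(G) = 3 exactly.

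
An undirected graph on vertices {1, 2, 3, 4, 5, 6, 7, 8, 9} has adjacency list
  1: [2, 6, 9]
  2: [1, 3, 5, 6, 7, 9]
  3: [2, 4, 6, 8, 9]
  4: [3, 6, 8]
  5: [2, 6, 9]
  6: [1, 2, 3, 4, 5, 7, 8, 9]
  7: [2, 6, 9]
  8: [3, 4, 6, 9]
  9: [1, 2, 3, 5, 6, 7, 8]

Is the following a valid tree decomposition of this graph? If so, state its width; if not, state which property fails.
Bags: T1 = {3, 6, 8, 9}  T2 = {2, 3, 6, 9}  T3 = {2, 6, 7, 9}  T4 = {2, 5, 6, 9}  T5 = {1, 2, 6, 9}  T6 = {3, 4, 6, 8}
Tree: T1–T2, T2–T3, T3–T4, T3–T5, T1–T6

Yes; width 3.

Vertex coverage: the bags together contain {1, 2, 3, 4, 5, 6, 7, 8, 9}, the full vertex set. Edge coverage: each edge of G has both endpoints in at least one bag. Running intersection: for every vertex, the bags containing it form a connected subtree. All three properties hold, so this is a valid tree decomposition of width max|bag| − 1 = 3, and hence tw(G) ≤ 3.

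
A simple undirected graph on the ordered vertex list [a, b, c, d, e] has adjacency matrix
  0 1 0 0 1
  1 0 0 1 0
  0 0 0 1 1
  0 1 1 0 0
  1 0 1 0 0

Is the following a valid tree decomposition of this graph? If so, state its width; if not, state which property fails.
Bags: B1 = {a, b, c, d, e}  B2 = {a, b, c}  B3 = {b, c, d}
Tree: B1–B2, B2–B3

A tree decomposition must satisfy three properties: every vertex lies in some bag; for every edge, both endpoints lie together in some bag; and for every vertex, the bags containing it form a connected subtree. Here bags containing vertex d are not connected in the tree, so the decomposition is invalid.

No — bags containing vertex d are not connected in the tree.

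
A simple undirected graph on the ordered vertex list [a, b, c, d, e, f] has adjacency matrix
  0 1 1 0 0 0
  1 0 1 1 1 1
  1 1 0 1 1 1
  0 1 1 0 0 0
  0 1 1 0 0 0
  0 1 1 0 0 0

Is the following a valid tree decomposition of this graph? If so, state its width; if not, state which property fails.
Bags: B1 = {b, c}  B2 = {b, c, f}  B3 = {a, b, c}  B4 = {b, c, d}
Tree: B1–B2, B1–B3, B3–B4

No — vertex e appears in no bag.

A tree decomposition must satisfy three properties: every vertex lies in some bag; for every edge, both endpoints lie together in some bag; and for every vertex, the bags containing it form a connected subtree. Here vertex e appears in no bag, so the decomposition is invalid.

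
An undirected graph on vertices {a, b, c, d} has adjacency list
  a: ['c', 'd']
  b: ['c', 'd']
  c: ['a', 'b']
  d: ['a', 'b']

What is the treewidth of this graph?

A width-2 tree decomposition is:
Bags: B1 = {a, b, d}  B2 = {a, b, c}
Tree: B1–B2
The largest bag has 3 vertices, giving width 2; this decomposition certifies tw(G) ≤ 2. Since b–d–a–c–b is a cycle in G, G is not acyclic. Forests are exactly the graphs of treewidth ≤ 1, so tw(G) ≥ 2. The upper and lower bounds meet at 2, so that is the treewidth.

2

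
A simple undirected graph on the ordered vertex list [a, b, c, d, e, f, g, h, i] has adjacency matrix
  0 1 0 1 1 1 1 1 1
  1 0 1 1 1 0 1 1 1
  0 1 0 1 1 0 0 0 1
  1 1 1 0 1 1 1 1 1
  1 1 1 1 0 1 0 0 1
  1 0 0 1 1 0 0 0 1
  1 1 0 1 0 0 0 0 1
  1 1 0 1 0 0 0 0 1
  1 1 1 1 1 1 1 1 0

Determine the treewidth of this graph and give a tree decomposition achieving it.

Treewidth 4.
One optimal decomposition is:
Bags: B1 = {a, b, d, g, i}  B2 = {a, b, d, h, i}  B3 = {a, b, d, e, i}  B4 = {a, d, e, f, i}  B5 = {b, c, d, e, i}
Tree: B1–B2, B2–B3, B3–B4, B3–B5

Every bag has size at most 5, so the width is 5 − 1 = 4 and tw(G) ≤ 4. On the other hand G contains the 5-clique {a, d, e, f, i}. A clique must lie in a single bag of any decomposition, so no decomposition can have width below 4. Therefore the treewidth is 4.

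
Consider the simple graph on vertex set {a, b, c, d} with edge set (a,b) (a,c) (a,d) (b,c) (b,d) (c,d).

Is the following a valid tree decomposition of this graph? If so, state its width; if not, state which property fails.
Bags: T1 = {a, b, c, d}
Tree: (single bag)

Every vertex of G appears in some bag (union = {a, b, c, d}); every edge is covered by a bag; and for each vertex v the set of bags containing v is connected in the bag tree. The decomposition is therefore valid. The largest bag has 4 vertices, so the width is 3.

Yes; width 3.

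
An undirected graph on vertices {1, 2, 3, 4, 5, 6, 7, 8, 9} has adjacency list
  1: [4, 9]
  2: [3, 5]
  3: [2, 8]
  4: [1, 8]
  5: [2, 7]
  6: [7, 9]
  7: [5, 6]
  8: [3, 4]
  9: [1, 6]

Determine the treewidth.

A width-2 tree decomposition is:
Bags: B1 = {2, 3, 5}  B2 = {3, 5, 7}  B3 = {3, 6, 7}  B4 = {3, 6, 9}  B5 = {1, 3, 9}  B6 = {1, 3, 4}  B7 = {3, 4, 8}
Tree: B1–B2, B2–B3, B3–B4, B4–B5, B5–B6, B6–B7
The largest bag has 3 vertices, giving width 2; this decomposition certifies tw(G) ≤ 2. Since 3–2–5–7–6–9–1–4–8–3 is a cycle in G, G is not acyclic. Forests are exactly the graphs of treewidth ≤ 1, so tw(G) ≥ 2. Combining the bounds, tw(G) = 2.

2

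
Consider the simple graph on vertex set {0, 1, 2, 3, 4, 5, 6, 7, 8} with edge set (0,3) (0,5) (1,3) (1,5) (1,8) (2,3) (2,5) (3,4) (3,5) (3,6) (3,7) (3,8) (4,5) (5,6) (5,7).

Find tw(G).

A width-2 tree decomposition is:
Bags: B1 = {3, 4, 5}  B2 = {3, 5, 6}  B3 = {0, 3, 5}  B4 = {2, 3, 5}  B5 = {1, 3, 5}  B6 = {3, 5, 7}  B7 = {1, 3, 8}
Tree: B1–B2, B2–B3, B1–B4, B4–B5, B4–B6, B5–B7
Every bag has size at most 3, so the width is 3 − 1 = 2 and tw(G) ≤ 2. For the lower bound, the 3 vertices {1, 3, 8} are pairwise adjacent, and any tree decomposition puts a clique entirely inside one bag — forcing width ≥ 2. Therefore the treewidth is 2.

2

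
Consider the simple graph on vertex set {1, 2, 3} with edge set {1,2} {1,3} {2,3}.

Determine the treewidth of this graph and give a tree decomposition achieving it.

A single bag containing all 3 vertices is trivially a valid decomposition of width 2. For the lower bound, the 3 vertices {1, 2, 3} are pairwise adjacent, and any tree decomposition puts a clique entirely inside one bag — forcing width ≥ 2. Hence tw(G) = 2 exactly.

Treewidth 2.
One optimal decomposition is:
Bags: B1 = {1, 2, 3}
Tree: (single bag)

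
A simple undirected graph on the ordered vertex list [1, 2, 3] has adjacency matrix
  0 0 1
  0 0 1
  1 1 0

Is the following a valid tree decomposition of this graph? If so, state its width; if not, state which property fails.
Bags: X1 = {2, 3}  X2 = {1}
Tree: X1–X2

A tree decomposition must satisfy three properties: every vertex lies in some bag; for every edge, both endpoints lie together in some bag; and for every vertex, the bags containing it form a connected subtree. Here edge (3,1) lies in no bag, so the decomposition is invalid.

No — edge (3,1) lies in no bag.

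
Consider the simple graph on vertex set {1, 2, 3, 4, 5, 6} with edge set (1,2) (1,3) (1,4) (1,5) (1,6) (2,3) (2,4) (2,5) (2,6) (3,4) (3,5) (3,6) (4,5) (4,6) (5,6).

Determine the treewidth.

A width-5 tree decomposition is:
Bags: B1 = {1, 2, 3, 4, 5, 6}
Tree: (single bag)
With just one bag of size 6, the width is 6 − 1 = 5, so tw(G) ≤ 5. Conversely, {1, 2, 3, 4, 5, 6} is a clique of size 6, and the vertices of any clique must share a bag in every tree decomposition; so some bag has ≥ 6 vertices and tw(G) ≥ 5. Hence tw(G) = 5 exactly.

5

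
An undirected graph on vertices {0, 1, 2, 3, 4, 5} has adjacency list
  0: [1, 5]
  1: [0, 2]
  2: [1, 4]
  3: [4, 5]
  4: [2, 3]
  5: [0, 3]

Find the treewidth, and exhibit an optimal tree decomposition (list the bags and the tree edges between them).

Every bag has size at most 3, so the width is 3 − 1 = 2 and tw(G) ≤ 2. Since 3–5–0–1–2–4–3 is a cycle in G, G is not acyclic. Forests are exactly the graphs of treewidth ≤ 1, so tw(G) ≥ 2. The upper and lower bounds meet at 2, so that is the treewidth.

Treewidth 2.
Bags: B1 = {0, 3, 5}  B2 = {0, 1, 3}  B3 = {1, 2, 3}  B4 = {2, 3, 4}
Tree: B1–B2, B2–B3, B3–B4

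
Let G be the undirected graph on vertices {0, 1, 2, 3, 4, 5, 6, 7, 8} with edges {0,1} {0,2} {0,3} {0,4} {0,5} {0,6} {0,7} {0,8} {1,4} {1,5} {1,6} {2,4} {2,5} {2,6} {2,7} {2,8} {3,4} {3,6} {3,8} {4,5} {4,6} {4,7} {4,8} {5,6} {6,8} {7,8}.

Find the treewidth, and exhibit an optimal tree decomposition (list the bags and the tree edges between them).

Treewidth 4.
One such decomposition:
Bags: B1 = {0, 2, 4, 7, 8}  B2 = {0, 2, 4, 6, 8}  B3 = {0, 2, 4, 5, 6}  B4 = {0, 3, 4, 6, 8}  B5 = {0, 1, 4, 5, 6}
Tree: B1–B2, B2–B3, B2–B4, B3–B5

Every bag has size at most 5, so the width is 5 − 1 = 4 and tw(G) ≤ 4. On the other hand G contains the 5-clique {0, 1, 4, 5, 6}. A clique must lie in a single bag of any decomposition, so no decomposition can have width below 4. Hence tw(G) = 4 exactly.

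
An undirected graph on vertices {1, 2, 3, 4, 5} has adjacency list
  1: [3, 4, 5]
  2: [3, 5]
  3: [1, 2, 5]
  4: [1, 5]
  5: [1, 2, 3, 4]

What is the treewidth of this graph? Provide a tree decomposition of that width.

Treewidth 2.
One such decomposition:
Bags: B1 = {1, 3, 5}  B2 = {1, 4, 5}  B3 = {2, 3, 5}
Tree: B1–B2, B1–B3

Each bag holds 3 vertices, so the decomposition has width 2, which upper-bounds the treewidth. On the other hand G contains the 3-clique {1, 3, 5}. A clique must lie in a single bag of any decomposition, so no decomposition can have width below 2. Therefore the treewidth is 2.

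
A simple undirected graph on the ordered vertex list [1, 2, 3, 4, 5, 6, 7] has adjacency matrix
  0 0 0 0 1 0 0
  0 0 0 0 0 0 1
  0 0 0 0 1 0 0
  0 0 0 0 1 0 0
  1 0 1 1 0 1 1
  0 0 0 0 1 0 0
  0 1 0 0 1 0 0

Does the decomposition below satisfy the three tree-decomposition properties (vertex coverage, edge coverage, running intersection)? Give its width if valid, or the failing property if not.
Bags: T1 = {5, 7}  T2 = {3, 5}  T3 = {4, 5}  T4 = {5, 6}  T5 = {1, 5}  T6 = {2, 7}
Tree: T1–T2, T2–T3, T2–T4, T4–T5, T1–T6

Checking the three conditions: (i) the bags cover all of {1, 2, 3, 4, 5, 6, 7}; (ii) for each edge, some bag contains both endpoints; (iii) the bags containing any fixed vertex form a subtree. All hold, so the decomposition is valid with width 2 − 1 = 1.

Yes; width 1.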